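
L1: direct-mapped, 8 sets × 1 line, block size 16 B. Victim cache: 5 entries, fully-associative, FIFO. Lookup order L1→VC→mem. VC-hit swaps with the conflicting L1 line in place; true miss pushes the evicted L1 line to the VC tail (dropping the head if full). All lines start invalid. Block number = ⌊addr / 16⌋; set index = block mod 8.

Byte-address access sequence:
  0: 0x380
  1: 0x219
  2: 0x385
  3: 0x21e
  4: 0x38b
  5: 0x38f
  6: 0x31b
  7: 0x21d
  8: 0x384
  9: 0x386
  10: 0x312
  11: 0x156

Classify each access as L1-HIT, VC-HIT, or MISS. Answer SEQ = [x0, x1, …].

  [0] addr=0x380 blk=56 s=0: MISS | VC []
  [1] addr=0x219 blk=33 s=1: MISS | VC []
  [2] addr=0x385 blk=56 s=0: L1-HIT | VC []
  [3] addr=0x21e blk=33 s=1: L1-HIT | VC []
  [4] addr=0x38b blk=56 s=0: L1-HIT | VC []
  [5] addr=0x38f blk=56 s=0: L1-HIT | VC []
  [6] addr=0x31b blk=49 s=1: MISS | VC [33]
  [7] addr=0x21d blk=33 s=1: VC-HIT | VC [49]
  [8] addr=0x384 blk=56 s=0: L1-HIT | VC [49]
  [9] addr=0x386 blk=56 s=0: L1-HIT | VC [49]
  [10] addr=0x312 blk=49 s=1: VC-HIT | VC [33]
  [11] addr=0x156 blk=21 s=5: MISS | VC [33]

SEQ = [MISS, MISS, L1-HIT, L1-HIT, L1-HIT, L1-HIT, MISS, VC-HIT, L1-HIT, L1-HIT, VC-HIT, MISS]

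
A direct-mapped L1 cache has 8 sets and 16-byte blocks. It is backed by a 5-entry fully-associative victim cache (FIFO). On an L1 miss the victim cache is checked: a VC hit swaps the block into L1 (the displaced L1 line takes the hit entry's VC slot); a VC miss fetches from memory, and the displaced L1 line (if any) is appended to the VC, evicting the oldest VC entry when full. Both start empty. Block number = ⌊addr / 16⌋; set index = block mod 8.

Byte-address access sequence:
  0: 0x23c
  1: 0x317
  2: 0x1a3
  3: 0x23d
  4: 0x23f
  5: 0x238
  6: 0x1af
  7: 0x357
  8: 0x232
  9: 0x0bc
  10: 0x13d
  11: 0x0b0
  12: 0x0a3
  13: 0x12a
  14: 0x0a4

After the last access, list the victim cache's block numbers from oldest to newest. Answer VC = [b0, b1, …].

VC = [35, 19, 26, 18]

  [0] addr=0x23c blk=35 s=3: MISS | VC []
  [1] addr=0x317 blk=49 s=1: MISS | VC []
  [2] addr=0x1a3 blk=26 s=2: MISS | VC []
  [3] addr=0x23d blk=35 s=3: L1-HIT | VC []
  [4] addr=0x23f blk=35 s=3: L1-HIT | VC []
  [5] addr=0x238 blk=35 s=3: L1-HIT | VC []
  [6] addr=0x1af blk=26 s=2: L1-HIT | VC []
  [7] addr=0x357 blk=53 s=5: MISS | VC []
  [8] addr=0x232 blk=35 s=3: L1-HIT | VC []
  [9] addr=0xbc blk=11 s=3: MISS | VC [35]
  [10] addr=0x13d blk=19 s=3: MISS | VC [35, 11]
  [11] addr=0xb0 blk=11 s=3: VC-HIT | VC [35, 19]
  [12] addr=0xa3 blk=10 s=2: MISS | VC [35, 19, 26]
  [13] addr=0x12a blk=18 s=2: MISS | VC [35, 19, 26, 10]
  [14] addr=0xa4 blk=10 s=2: VC-HIT | VC [35, 19, 26, 18]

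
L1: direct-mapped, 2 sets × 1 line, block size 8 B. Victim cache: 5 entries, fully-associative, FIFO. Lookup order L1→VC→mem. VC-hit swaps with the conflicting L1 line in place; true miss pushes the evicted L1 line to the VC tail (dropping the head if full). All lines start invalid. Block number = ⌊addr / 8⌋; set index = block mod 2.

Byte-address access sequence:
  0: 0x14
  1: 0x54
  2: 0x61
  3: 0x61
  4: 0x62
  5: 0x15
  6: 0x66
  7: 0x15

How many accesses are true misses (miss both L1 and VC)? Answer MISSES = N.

  [0] addr=0x14 blk=2 s=0: MISS | VC []
  [1] addr=0x54 blk=10 s=0: MISS | VC [2]
  [2] addr=0x61 blk=12 s=0: MISS | VC [2, 10]
  [3] addr=0x61 blk=12 s=0: L1-HIT | VC [2, 10]
  [4] addr=0x62 blk=12 s=0: L1-HIT | VC [2, 10]
  [5] addr=0x15 blk=2 s=0: VC-HIT | VC [12, 10]
  [6] addr=0x66 blk=12 s=0: VC-HIT | VC [2, 10]
  [7] addr=0x15 blk=2 s=0: VC-HIT | VC [12, 10]

MISSES = 3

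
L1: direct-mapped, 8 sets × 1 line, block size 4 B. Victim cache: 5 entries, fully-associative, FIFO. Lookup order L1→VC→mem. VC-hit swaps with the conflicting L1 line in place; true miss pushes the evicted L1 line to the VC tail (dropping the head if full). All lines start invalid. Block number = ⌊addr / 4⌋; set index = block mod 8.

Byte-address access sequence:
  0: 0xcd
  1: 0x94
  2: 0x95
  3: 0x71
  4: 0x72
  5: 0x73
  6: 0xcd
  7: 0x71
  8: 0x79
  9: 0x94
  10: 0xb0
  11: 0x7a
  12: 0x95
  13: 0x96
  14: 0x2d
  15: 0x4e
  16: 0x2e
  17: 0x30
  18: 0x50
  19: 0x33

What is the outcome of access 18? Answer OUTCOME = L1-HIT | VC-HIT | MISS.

OUTCOME = MISS

  [0] addr=0xcd blk=51 s=3: MISS | VC []
  [1] addr=0x94 blk=37 s=5: MISS | VC []
  [2] addr=0x95 blk=37 s=5: L1-HIT | VC []
  [3] addr=0x71 blk=28 s=4: MISS | VC []
  [4] addr=0x72 blk=28 s=4: L1-HIT | VC []
  [5] addr=0x73 blk=28 s=4: L1-HIT | VC []
  [6] addr=0xcd blk=51 s=3: L1-HIT | VC []
  [7] addr=0x71 blk=28 s=4: L1-HIT | VC []
  [8] addr=0x79 blk=30 s=6: MISS | VC []
  [9] addr=0x94 blk=37 s=5: L1-HIT | VC []
  [10] addr=0xb0 blk=44 s=4: MISS | VC [28]
  [11] addr=0x7a blk=30 s=6: L1-HIT | VC [28]
  [12] addr=0x95 blk=37 s=5: L1-HIT | VC [28]
  [13] addr=0x96 blk=37 s=5: L1-HIT | VC [28]
  [14] addr=0x2d blk=11 s=3: MISS | VC [28, 51]
  [15] addr=0x4e blk=19 s=3: MISS | VC [28, 51, 11]
  [16] addr=0x2e blk=11 s=3: VC-HIT | VC [28, 51, 19]
  [17] addr=0x30 blk=12 s=4: MISS | VC [28, 51, 19, 44]
  [18] addr=0x50 blk=20 s=4: MISS | VC [28, 51, 19, 44, 12]
  [19] addr=0x33 blk=12 s=4: VC-HIT | VC [28, 51, 19, 44, 20]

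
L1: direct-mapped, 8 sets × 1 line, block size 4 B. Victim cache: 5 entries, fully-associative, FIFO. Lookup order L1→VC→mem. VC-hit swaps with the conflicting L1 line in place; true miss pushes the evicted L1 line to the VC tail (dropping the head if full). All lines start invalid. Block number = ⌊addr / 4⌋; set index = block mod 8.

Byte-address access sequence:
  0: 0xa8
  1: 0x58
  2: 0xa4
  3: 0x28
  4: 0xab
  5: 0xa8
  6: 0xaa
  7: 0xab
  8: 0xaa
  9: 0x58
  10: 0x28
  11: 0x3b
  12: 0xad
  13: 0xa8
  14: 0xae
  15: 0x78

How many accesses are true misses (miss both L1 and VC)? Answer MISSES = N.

  [0] addr=0xa8 blk=42 s=2: MISS | VC []
  [1] addr=0x58 blk=22 s=6: MISS | VC []
  [2] addr=0xa4 blk=41 s=1: MISS | VC []
  [3] addr=0x28 blk=10 s=2: MISS | VC [42]
  [4] addr=0xab blk=42 s=2: VC-HIT | VC [10]
  [5] addr=0xa8 blk=42 s=2: L1-HIT | VC [10]
  [6] addr=0xaa blk=42 s=2: L1-HIT | VC [10]
  [7] addr=0xab blk=42 s=2: L1-HIT | VC [10]
  [8] addr=0xaa blk=42 s=2: L1-HIT | VC [10]
  [9] addr=0x58 blk=22 s=6: L1-HIT | VC [10]
  [10] addr=0x28 blk=10 s=2: VC-HIT | VC [42]
  [11] addr=0x3b blk=14 s=6: MISS | VC [42, 22]
  [12] addr=0xad blk=43 s=3: MISS | VC [42, 22]
  [13] addr=0xa8 blk=42 s=2: VC-HIT | VC [10, 22]
  [14] addr=0xae blk=43 s=3: L1-HIT | VC [10, 22]
  [15] addr=0x78 blk=30 s=6: MISS | VC [10, 22, 14]

MISSES = 7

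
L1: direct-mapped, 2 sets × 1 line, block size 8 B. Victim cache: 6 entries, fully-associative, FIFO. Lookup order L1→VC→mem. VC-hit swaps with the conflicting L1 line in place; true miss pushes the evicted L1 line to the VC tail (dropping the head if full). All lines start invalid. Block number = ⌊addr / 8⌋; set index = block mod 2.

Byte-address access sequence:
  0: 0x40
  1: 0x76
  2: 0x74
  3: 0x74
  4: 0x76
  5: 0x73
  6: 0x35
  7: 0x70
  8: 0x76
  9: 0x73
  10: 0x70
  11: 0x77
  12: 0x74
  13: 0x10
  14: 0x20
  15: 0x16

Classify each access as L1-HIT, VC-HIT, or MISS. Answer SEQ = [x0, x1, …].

SEQ = [MISS, MISS, L1-HIT, L1-HIT, L1-HIT, L1-HIT, MISS, VC-HIT, L1-HIT, L1-HIT, L1-HIT, L1-HIT, L1-HIT, MISS, MISS, VC-HIT]

  [0] addr=0x40 blk=8 s=0: MISS | VC []
  [1] addr=0x76 blk=14 s=0: MISS | VC [8]
  [2] addr=0x74 blk=14 s=0: L1-HIT | VC [8]
  [3] addr=0x74 blk=14 s=0: L1-HIT | VC [8]
  [4] addr=0x76 blk=14 s=0: L1-HIT | VC [8]
  [5] addr=0x73 blk=14 s=0: L1-HIT | VC [8]
  [6] addr=0x35 blk=6 s=0: MISS | VC [8, 14]
  [7] addr=0x70 blk=14 s=0: VC-HIT | VC [8, 6]
  [8] addr=0x76 blk=14 s=0: L1-HIT | VC [8, 6]
  [9] addr=0x73 blk=14 s=0: L1-HIT | VC [8, 6]
  [10] addr=0x70 blk=14 s=0: L1-HIT | VC [8, 6]
  [11] addr=0x77 blk=14 s=0: L1-HIT | VC [8, 6]
  [12] addr=0x74 blk=14 s=0: L1-HIT | VC [8, 6]
  [13] addr=0x10 blk=2 s=0: MISS | VC [8, 6, 14]
  [14] addr=0x20 blk=4 s=0: MISS | VC [8, 6, 14, 2]
  [15] addr=0x16 blk=2 s=0: VC-HIT | VC [8, 6, 14, 4]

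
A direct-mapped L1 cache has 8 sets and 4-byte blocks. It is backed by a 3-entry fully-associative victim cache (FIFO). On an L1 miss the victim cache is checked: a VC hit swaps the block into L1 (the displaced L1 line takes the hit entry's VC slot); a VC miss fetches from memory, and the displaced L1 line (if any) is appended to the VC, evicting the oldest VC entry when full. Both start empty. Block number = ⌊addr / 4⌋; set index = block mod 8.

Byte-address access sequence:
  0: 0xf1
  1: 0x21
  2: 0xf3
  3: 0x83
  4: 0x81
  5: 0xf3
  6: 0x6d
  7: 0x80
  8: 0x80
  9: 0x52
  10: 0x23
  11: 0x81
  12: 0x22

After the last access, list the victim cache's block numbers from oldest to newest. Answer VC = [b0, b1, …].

VC = [32, 60]

0: 0xf1 (blk 60, set 4) → MISS  vc=[]
1: 0x21 (blk 8, set 0) → MISS  vc=[]
2: 0xf3 (blk 60, set 4) → L1-HIT  vc=[]
3: 0x83 (blk 32, set 0) → MISS  vc=[8]
4: 0x81 (blk 32, set 0) → L1-HIT  vc=[8]
5: 0xf3 (blk 60, set 4) → L1-HIT  vc=[8]
6: 0x6d (blk 27, set 3) → MISS  vc=[8]
7: 0x80 (blk 32, set 0) → L1-HIT  vc=[8]
8: 0x80 (blk 32, set 0) → L1-HIT  vc=[8]
9: 0x52 (blk 20, set 4) → MISS  vc=[8, 60]
10: 0x23 (blk 8, set 0) → VC-HIT  vc=[32, 60]
11: 0x81 (blk 32, set 0) → VC-HIT  vc=[8, 60]
12: 0x22 (blk 8, set 0) → VC-HIT  vc=[32, 60]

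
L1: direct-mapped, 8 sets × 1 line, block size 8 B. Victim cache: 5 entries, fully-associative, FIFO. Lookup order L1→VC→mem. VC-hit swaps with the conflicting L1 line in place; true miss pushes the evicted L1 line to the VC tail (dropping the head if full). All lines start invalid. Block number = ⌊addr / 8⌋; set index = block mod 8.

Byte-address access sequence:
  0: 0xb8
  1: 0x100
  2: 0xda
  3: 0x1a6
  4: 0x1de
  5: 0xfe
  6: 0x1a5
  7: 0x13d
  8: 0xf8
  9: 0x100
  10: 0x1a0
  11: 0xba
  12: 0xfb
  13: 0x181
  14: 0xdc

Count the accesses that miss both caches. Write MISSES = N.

MISSES = 8

0: 0xb8 (blk 23, set 7) → MISS  vc=[]
1: 0x100 (blk 32, set 0) → MISS  vc=[]
2: 0xda (blk 27, set 3) → MISS  vc=[]
3: 0x1a6 (blk 52, set 4) → MISS  vc=[]
4: 0x1de (blk 59, set 3) → MISS  vc=[27]
5: 0xfe (blk 31, set 7) → MISS  vc=[27, 23]
6: 0x1a5 (blk 52, set 4) → L1-HIT  vc=[27, 23]
7: 0x13d (blk 39, set 7) → MISS  vc=[27, 23, 31]
8: 0xf8 (blk 31, set 7) → VC-HIT  vc=[27, 23, 39]
9: 0x100 (blk 32, set 0) → L1-HIT  vc=[27, 23, 39]
10: 0x1a0 (blk 52, set 4) → L1-HIT  vc=[27, 23, 39]
11: 0xba (blk 23, set 7) → VC-HIT  vc=[27, 31, 39]
12: 0xfb (blk 31, set 7) → VC-HIT  vc=[27, 23, 39]
13: 0x181 (blk 48, set 0) → MISS  vc=[27, 23, 39, 32]
14: 0xdc (blk 27, set 3) → VC-HIT  vc=[59, 23, 39, 32]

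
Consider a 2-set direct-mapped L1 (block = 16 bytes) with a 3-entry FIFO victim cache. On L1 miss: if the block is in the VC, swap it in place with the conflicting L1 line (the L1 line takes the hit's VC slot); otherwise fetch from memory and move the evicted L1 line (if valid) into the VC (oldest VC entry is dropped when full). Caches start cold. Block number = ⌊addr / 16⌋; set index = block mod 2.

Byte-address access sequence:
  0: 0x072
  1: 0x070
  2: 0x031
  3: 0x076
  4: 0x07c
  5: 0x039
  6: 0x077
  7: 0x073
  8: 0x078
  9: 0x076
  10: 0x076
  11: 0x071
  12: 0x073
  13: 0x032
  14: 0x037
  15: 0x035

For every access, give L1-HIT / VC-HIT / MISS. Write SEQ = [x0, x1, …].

#0 0x72→b7/s1 MISS; vc=[]
#1 0x70→b7/s1 L1-HIT; vc=[]
#2 0x31→b3/s1 MISS; vc=[7]
#3 0x76→b7/s1 VC-HIT; vc=[3]
#4 0x7c→b7/s1 L1-HIT; vc=[3]
#5 0x39→b3/s1 VC-HIT; vc=[7]
#6 0x77→b7/s1 VC-HIT; vc=[3]
#7 0x73→b7/s1 L1-HIT; vc=[3]
#8 0x78→b7/s1 L1-HIT; vc=[3]
#9 0x76→b7/s1 L1-HIT; vc=[3]
#10 0x76→b7/s1 L1-HIT; vc=[3]
#11 0x71→b7/s1 L1-HIT; vc=[3]
#12 0x73→b7/s1 L1-HIT; vc=[3]
#13 0x32→b3/s1 VC-HIT; vc=[7]
#14 0x37→b3/s1 L1-HIT; vc=[7]
#15 0x35→b3/s1 L1-HIT; vc=[7]

SEQ = [MISS, L1-HIT, MISS, VC-HIT, L1-HIT, VC-HIT, VC-HIT, L1-HIT, L1-HIT, L1-HIT, L1-HIT, L1-HIT, L1-HIT, VC-HIT, L1-HIT, L1-HIT]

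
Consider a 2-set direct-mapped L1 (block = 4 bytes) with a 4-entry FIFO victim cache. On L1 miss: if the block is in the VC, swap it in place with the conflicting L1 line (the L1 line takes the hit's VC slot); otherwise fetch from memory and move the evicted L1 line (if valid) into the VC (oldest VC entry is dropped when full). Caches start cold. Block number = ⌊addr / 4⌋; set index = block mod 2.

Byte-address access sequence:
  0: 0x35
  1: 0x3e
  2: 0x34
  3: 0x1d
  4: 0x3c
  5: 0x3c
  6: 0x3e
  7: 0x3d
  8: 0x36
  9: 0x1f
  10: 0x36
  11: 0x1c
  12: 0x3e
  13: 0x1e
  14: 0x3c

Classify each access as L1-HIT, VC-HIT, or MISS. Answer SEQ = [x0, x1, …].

SEQ = [MISS, MISS, VC-HIT, MISS, VC-HIT, L1-HIT, L1-HIT, L1-HIT, VC-HIT, VC-HIT, VC-HIT, VC-HIT, VC-HIT, VC-HIT, VC-HIT]

#0 0x35→b13/s1 MISS; vc=[]
#1 0x3e→b15/s1 MISS; vc=[13]
#2 0x34→b13/s1 VC-HIT; vc=[15]
#3 0x1d→b7/s1 MISS; vc=[15,13]
#4 0x3c→b15/s1 VC-HIT; vc=[7,13]
#5 0x3c→b15/s1 L1-HIT; vc=[7,13]
#6 0x3e→b15/s1 L1-HIT; vc=[7,13]
#7 0x3d→b15/s1 L1-HIT; vc=[7,13]
#8 0x36→b13/s1 VC-HIT; vc=[7,15]
#9 0x1f→b7/s1 VC-HIT; vc=[13,15]
#10 0x36→b13/s1 VC-HIT; vc=[7,15]
#11 0x1c→b7/s1 VC-HIT; vc=[13,15]
#12 0x3e→b15/s1 VC-HIT; vc=[13,7]
#13 0x1e→b7/s1 VC-HIT; vc=[13,15]
#14 0x3c→b15/s1 VC-HIT; vc=[13,7]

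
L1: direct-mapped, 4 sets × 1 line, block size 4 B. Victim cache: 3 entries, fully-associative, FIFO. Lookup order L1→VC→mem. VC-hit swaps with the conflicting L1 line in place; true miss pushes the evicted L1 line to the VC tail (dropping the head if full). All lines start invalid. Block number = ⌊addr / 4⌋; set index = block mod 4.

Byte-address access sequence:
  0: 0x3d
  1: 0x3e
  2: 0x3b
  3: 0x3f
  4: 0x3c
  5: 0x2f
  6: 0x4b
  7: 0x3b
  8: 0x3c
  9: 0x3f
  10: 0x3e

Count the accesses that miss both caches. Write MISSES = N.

0: 0x3d (blk 15, set 3) → MISS  vc=[]
1: 0x3e (blk 15, set 3) → L1-HIT  vc=[]
2: 0x3b (blk 14, set 2) → MISS  vc=[]
3: 0x3f (blk 15, set 3) → L1-HIT  vc=[]
4: 0x3c (blk 15, set 3) → L1-HIT  vc=[]
5: 0x2f (blk 11, set 3) → MISS  vc=[15]
6: 0x4b (blk 18, set 2) → MISS  vc=[15, 14]
7: 0x3b (blk 14, set 2) → VC-HIT  vc=[15, 18]
8: 0x3c (blk 15, set 3) → VC-HIT  vc=[11, 18]
9: 0x3f (blk 15, set 3) → L1-HIT  vc=[11, 18]
10: 0x3e (blk 15, set 3) → L1-HIT  vc=[11, 18]

MISSES = 4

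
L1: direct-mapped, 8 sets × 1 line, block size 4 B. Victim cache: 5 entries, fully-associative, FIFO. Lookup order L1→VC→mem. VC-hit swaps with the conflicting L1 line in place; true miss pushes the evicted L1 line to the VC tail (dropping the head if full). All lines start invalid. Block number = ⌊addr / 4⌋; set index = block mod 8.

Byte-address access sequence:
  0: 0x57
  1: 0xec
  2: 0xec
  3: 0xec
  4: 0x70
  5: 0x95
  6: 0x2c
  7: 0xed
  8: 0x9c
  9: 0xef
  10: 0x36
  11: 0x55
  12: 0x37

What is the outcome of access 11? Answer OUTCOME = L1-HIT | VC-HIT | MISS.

#0 0x57→b21/s5 MISS; vc=[]
#1 0xec→b59/s3 MISS; vc=[]
#2 0xec→b59/s3 L1-HIT; vc=[]
#3 0xec→b59/s3 L1-HIT; vc=[]
#4 0x70→b28/s4 MISS; vc=[]
#5 0x95→b37/s5 MISS; vc=[21]
#6 0x2c→b11/s3 MISS; vc=[21,59]
#7 0xed→b59/s3 VC-HIT; vc=[21,11]
#8 0x9c→b39/s7 MISS; vc=[21,11]
#9 0xef→b59/s3 L1-HIT; vc=[21,11]
#10 0x36→b13/s5 MISS; vc=[21,11,37]
#11 0x55→b21/s5 VC-HIT; vc=[13,11,37]
#12 0x37→b13/s5 VC-HIT; vc=[21,11,37]

OUTCOME = VC-HIT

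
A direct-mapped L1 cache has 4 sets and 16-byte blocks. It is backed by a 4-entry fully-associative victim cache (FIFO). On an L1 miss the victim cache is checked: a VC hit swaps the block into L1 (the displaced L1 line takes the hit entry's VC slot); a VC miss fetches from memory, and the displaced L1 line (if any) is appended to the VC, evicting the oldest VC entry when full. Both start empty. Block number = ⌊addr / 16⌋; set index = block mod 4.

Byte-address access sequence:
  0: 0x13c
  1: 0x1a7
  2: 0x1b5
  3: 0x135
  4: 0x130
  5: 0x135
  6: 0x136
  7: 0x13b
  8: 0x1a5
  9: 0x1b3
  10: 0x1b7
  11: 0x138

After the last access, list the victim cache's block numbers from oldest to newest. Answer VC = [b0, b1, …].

VC = [27]

#0 0x13c→b19/s3 MISS; vc=[]
#1 0x1a7→b26/s2 MISS; vc=[]
#2 0x1b5→b27/s3 MISS; vc=[19]
#3 0x135→b19/s3 VC-HIT; vc=[27]
#4 0x130→b19/s3 L1-HIT; vc=[27]
#5 0x135→b19/s3 L1-HIT; vc=[27]
#6 0x136→b19/s3 L1-HIT; vc=[27]
#7 0x13b→b19/s3 L1-HIT; vc=[27]
#8 0x1a5→b26/s2 L1-HIT; vc=[27]
#9 0x1b3→b27/s3 VC-HIT; vc=[19]
#10 0x1b7→b27/s3 L1-HIT; vc=[19]
#11 0x138→b19/s3 VC-HIT; vc=[27]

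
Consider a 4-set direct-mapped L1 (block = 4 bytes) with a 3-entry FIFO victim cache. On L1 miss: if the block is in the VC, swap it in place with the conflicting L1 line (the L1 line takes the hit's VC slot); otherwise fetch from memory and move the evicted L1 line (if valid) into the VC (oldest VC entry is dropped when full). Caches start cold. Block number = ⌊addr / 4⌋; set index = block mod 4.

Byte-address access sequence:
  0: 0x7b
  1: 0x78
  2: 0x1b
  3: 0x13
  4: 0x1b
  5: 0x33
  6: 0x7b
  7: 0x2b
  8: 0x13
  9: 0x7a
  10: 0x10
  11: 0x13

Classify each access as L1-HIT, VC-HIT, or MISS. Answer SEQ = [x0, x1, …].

  [0] addr=0x7b blk=30 s=2: MISS | VC []
  [1] addr=0x78 blk=30 s=2: L1-HIT | VC []
  [2] addr=0x1b blk=6 s=2: MISS | VC [30]
  [3] addr=0x13 blk=4 s=0: MISS | VC [30]
  [4] addr=0x1b blk=6 s=2: L1-HIT | VC [30]
  [5] addr=0x33 blk=12 s=0: MISS | VC [30, 4]
  [6] addr=0x7b blk=30 s=2: VC-HIT | VC [6, 4]
  [7] addr=0x2b blk=10 s=2: MISS | VC [6, 4, 30]
  [8] addr=0x13 blk=4 s=0: VC-HIT | VC [6, 12, 30]
  [9] addr=0x7a blk=30 s=2: VC-HIT | VC [6, 12, 10]
  [10] addr=0x10 blk=4 s=0: L1-HIT | VC [6, 12, 10]
  [11] addr=0x13 blk=4 s=0: L1-HIT | VC [6, 12, 10]

SEQ = [MISS, L1-HIT, MISS, MISS, L1-HIT, MISS, VC-HIT, MISS, VC-HIT, VC-HIT, L1-HIT, L1-HIT]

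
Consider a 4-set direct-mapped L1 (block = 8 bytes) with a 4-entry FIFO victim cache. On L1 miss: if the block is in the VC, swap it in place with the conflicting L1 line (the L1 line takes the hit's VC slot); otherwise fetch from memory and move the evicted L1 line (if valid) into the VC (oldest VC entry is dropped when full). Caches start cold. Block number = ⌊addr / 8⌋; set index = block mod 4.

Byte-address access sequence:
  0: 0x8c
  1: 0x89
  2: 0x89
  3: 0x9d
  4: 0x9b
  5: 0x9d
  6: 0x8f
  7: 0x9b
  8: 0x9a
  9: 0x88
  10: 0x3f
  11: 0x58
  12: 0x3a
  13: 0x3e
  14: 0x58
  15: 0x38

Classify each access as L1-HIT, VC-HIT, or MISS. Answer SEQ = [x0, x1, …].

  [0] addr=0x8c blk=17 s=1: MISS | VC []
  [1] addr=0x89 blk=17 s=1: L1-HIT | VC []
  [2] addr=0x89 blk=17 s=1: L1-HIT | VC []
  [3] addr=0x9d blk=19 s=3: MISS | VC []
  [4] addr=0x9b blk=19 s=3: L1-HIT | VC []
  [5] addr=0x9d blk=19 s=3: L1-HIT | VC []
  [6] addr=0x8f blk=17 s=1: L1-HIT | VC []
  [7] addr=0x9b blk=19 s=3: L1-HIT | VC []
  [8] addr=0x9a blk=19 s=3: L1-HIT | VC []
  [9] addr=0x88 blk=17 s=1: L1-HIT | VC []
  [10] addr=0x3f blk=7 s=3: MISS | VC [19]
  [11] addr=0x58 blk=11 s=3: MISS | VC [19, 7]
  [12] addr=0x3a blk=7 s=3: VC-HIT | VC [19, 11]
  [13] addr=0x3e blk=7 s=3: L1-HIT | VC [19, 11]
  [14] addr=0x58 blk=11 s=3: VC-HIT | VC [19, 7]
  [15] addr=0x38 blk=7 s=3: VC-HIT | VC [19, 11]

SEQ = [MISS, L1-HIT, L1-HIT, MISS, L1-HIT, L1-HIT, L1-HIT, L1-HIT, L1-HIT, L1-HIT, MISS, MISS, VC-HIT, L1-HIT, VC-HIT, VC-HIT]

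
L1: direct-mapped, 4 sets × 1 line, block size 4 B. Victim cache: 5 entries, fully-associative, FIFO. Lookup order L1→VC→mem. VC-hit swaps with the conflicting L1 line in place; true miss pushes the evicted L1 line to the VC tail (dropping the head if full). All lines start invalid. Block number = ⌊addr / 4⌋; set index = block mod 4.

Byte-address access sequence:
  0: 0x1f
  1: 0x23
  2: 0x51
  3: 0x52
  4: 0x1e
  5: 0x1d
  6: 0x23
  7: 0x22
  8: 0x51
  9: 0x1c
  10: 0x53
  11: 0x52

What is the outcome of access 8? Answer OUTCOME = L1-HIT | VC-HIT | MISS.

#0 0x1f→b7/s3 MISS; vc=[]
#1 0x23→b8/s0 MISS; vc=[]
#2 0x51→b20/s0 MISS; vc=[8]
#3 0x52→b20/s0 L1-HIT; vc=[8]
#4 0x1e→b7/s3 L1-HIT; vc=[8]
#5 0x1d→b7/s3 L1-HIT; vc=[8]
#6 0x23→b8/s0 VC-HIT; vc=[20]
#7 0x22→b8/s0 L1-HIT; vc=[20]
#8 0x51→b20/s0 VC-HIT; vc=[8]
#9 0x1c→b7/s3 L1-HIT; vc=[8]
#10 0x53→b20/s0 L1-HIT; vc=[8]
#11 0x52→b20/s0 L1-HIT; vc=[8]

OUTCOME = VC-HIT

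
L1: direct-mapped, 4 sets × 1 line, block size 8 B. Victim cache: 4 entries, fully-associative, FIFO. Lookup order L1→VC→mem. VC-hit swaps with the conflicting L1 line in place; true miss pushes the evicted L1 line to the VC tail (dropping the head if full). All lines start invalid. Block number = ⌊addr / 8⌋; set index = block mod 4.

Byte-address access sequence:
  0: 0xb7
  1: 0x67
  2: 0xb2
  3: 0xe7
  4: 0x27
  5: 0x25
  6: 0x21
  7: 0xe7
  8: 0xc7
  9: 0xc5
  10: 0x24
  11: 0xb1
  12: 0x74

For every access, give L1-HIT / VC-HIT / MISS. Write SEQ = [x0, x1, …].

SEQ = [MISS, MISS, L1-HIT, MISS, MISS, L1-HIT, L1-HIT, VC-HIT, MISS, L1-HIT, VC-HIT, L1-HIT, MISS]

0: 0xb7 (blk 22, set 2) → MISS  vc=[]
1: 0x67 (blk 12, set 0) → MISS  vc=[]
2: 0xb2 (blk 22, set 2) → L1-HIT  vc=[]
3: 0xe7 (blk 28, set 0) → MISS  vc=[12]
4: 0x27 (blk 4, set 0) → MISS  vc=[12, 28]
5: 0x25 (blk 4, set 0) → L1-HIT  vc=[12, 28]
6: 0x21 (blk 4, set 0) → L1-HIT  vc=[12, 28]
7: 0xe7 (blk 28, set 0) → VC-HIT  vc=[12, 4]
8: 0xc7 (blk 24, set 0) → MISS  vc=[12, 4, 28]
9: 0xc5 (blk 24, set 0) → L1-HIT  vc=[12, 4, 28]
10: 0x24 (blk 4, set 0) → VC-HIT  vc=[12, 24, 28]
11: 0xb1 (blk 22, set 2) → L1-HIT  vc=[12, 24, 28]
12: 0x74 (blk 14, set 2) → MISS  vc=[12, 24, 28, 22]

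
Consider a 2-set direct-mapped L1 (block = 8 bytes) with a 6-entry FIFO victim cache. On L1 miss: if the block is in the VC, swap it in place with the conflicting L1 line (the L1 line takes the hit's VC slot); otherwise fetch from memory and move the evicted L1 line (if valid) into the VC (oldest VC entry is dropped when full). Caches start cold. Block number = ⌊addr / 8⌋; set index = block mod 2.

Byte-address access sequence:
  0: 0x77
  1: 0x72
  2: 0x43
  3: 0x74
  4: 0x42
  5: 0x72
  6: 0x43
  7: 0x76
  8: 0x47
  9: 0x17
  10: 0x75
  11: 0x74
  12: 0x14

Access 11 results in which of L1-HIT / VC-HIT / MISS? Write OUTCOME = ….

  [0] addr=0x77 blk=14 s=0: MISS | VC []
  [1] addr=0x72 blk=14 s=0: L1-HIT | VC []
  [2] addr=0x43 blk=8 s=0: MISS | VC [14]
  [3] addr=0x74 blk=14 s=0: VC-HIT | VC [8]
  [4] addr=0x42 blk=8 s=0: VC-HIT | VC [14]
  [5] addr=0x72 blk=14 s=0: VC-HIT | VC [8]
  [6] addr=0x43 blk=8 s=0: VC-HIT | VC [14]
  [7] addr=0x76 blk=14 s=0: VC-HIT | VC [8]
  [8] addr=0x47 blk=8 s=0: VC-HIT | VC [14]
  [9] addr=0x17 blk=2 s=0: MISS | VC [14, 8]
  [10] addr=0x75 blk=14 s=0: VC-HIT | VC [2, 8]
  [11] addr=0x74 blk=14 s=0: L1-HIT | VC [2, 8]
  [12] addr=0x14 blk=2 s=0: VC-HIT | VC [14, 8]

OUTCOME = L1-HIT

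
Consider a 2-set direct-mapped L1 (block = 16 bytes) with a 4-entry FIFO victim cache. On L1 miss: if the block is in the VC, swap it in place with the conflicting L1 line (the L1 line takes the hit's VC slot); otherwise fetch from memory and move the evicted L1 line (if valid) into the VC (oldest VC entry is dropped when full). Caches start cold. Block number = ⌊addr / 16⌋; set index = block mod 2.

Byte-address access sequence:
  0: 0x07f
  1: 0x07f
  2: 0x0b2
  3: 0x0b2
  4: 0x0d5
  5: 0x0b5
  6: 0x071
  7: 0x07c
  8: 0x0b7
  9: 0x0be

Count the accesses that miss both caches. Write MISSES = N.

MISSES = 3

0: 0x7f (blk 7, set 1) → MISS  vc=[]
1: 0x7f (blk 7, set 1) → L1-HIT  vc=[]
2: 0xb2 (blk 11, set 1) → MISS  vc=[7]
3: 0xb2 (blk 11, set 1) → L1-HIT  vc=[7]
4: 0xd5 (blk 13, set 1) → MISS  vc=[7, 11]
5: 0xb5 (blk 11, set 1) → VC-HIT  vc=[7, 13]
6: 0x71 (blk 7, set 1) → VC-HIT  vc=[11, 13]
7: 0x7c (blk 7, set 1) → L1-HIT  vc=[11, 13]
8: 0xb7 (blk 11, set 1) → VC-HIT  vc=[7, 13]
9: 0xbe (blk 11, set 1) → L1-HIT  vc=[7, 13]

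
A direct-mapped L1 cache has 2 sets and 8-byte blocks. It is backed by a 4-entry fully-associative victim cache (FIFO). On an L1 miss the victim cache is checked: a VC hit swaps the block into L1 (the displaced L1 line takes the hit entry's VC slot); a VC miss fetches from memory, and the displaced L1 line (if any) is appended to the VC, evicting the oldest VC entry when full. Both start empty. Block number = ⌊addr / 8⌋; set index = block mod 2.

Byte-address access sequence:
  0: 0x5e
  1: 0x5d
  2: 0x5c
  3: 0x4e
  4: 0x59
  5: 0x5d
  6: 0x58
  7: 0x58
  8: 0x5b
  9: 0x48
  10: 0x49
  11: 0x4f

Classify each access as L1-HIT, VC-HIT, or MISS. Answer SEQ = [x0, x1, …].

SEQ = [MISS, L1-HIT, L1-HIT, MISS, VC-HIT, L1-HIT, L1-HIT, L1-HIT, L1-HIT, VC-HIT, L1-HIT, L1-HIT]

  [0] addr=0x5e blk=11 s=1: MISS | VC []
  [1] addr=0x5d blk=11 s=1: L1-HIT | VC []
  [2] addr=0x5c blk=11 s=1: L1-HIT | VC []
  [3] addr=0x4e blk=9 s=1: MISS | VC [11]
  [4] addr=0x59 blk=11 s=1: VC-HIT | VC [9]
  [5] addr=0x5d blk=11 s=1: L1-HIT | VC [9]
  [6] addr=0x58 blk=11 s=1: L1-HIT | VC [9]
  [7] addr=0x58 blk=11 s=1: L1-HIT | VC [9]
  [8] addr=0x5b blk=11 s=1: L1-HIT | VC [9]
  [9] addr=0x48 blk=9 s=1: VC-HIT | VC [11]
  [10] addr=0x49 blk=9 s=1: L1-HIT | VC [11]
  [11] addr=0x4f blk=9 s=1: L1-HIT | VC [11]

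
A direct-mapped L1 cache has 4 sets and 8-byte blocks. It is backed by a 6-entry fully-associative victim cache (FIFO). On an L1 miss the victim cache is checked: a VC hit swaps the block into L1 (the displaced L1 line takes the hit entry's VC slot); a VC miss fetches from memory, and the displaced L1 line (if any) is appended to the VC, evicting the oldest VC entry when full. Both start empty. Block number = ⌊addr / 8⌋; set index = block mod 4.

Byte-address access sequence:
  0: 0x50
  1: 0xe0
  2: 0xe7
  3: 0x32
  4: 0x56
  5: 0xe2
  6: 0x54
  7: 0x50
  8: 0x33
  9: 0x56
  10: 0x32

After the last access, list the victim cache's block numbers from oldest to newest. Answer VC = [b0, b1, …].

  [0] addr=0x50 blk=10 s=2: MISS | VC []
  [1] addr=0xe0 blk=28 s=0: MISS | VC []
  [2] addr=0xe7 blk=28 s=0: L1-HIT | VC []
  [3] addr=0x32 blk=6 s=2: MISS | VC [10]
  [4] addr=0x56 blk=10 s=2: VC-HIT | VC [6]
  [5] addr=0xe2 blk=28 s=0: L1-HIT | VC [6]
  [6] addr=0x54 blk=10 s=2: L1-HIT | VC [6]
  [7] addr=0x50 blk=10 s=2: L1-HIT | VC [6]
  [8] addr=0x33 blk=6 s=2: VC-HIT | VC [10]
  [9] addr=0x56 blk=10 s=2: VC-HIT | VC [6]
  [10] addr=0x32 blk=6 s=2: VC-HIT | VC [10]

VC = [10]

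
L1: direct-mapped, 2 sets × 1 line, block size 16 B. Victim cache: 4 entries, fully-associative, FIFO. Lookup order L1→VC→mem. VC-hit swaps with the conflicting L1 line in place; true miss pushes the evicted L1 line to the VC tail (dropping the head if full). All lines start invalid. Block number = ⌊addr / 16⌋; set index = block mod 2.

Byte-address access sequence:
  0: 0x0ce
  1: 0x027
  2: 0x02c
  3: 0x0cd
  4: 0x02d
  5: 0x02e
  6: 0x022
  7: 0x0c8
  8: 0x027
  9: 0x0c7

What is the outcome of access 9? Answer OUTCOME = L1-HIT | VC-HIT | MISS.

OUTCOME = VC-HIT

#0 0xce→b12/s0 MISS; vc=[]
#1 0x27→b2/s0 MISS; vc=[12]
#2 0x2c→b2/s0 L1-HIT; vc=[12]
#3 0xcd→b12/s0 VC-HIT; vc=[2]
#4 0x2d→b2/s0 VC-HIT; vc=[12]
#5 0x2e→b2/s0 L1-HIT; vc=[12]
#6 0x22→b2/s0 L1-HIT; vc=[12]
#7 0xc8→b12/s0 VC-HIT; vc=[2]
#8 0x27→b2/s0 VC-HIT; vc=[12]
#9 0xc7→b12/s0 VC-HIT; vc=[2]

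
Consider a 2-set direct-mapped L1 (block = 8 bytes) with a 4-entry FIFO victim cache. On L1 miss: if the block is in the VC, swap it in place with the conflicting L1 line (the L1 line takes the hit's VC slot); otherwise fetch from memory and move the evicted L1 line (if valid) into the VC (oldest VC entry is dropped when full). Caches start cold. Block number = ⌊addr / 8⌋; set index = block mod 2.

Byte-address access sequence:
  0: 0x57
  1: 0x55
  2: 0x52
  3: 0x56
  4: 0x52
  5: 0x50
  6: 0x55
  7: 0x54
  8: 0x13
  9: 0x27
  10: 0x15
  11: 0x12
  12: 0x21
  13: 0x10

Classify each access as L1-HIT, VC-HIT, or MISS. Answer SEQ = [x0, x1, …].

SEQ = [MISS, L1-HIT, L1-HIT, L1-HIT, L1-HIT, L1-HIT, L1-HIT, L1-HIT, MISS, MISS, VC-HIT, L1-HIT, VC-HIT, VC-HIT]

0: 0x57 (blk 10, set 0) → MISS  vc=[]
1: 0x55 (blk 10, set 0) → L1-HIT  vc=[]
2: 0x52 (blk 10, set 0) → L1-HIT  vc=[]
3: 0x56 (blk 10, set 0) → L1-HIT  vc=[]
4: 0x52 (blk 10, set 0) → L1-HIT  vc=[]
5: 0x50 (blk 10, set 0) → L1-HIT  vc=[]
6: 0x55 (blk 10, set 0) → L1-HIT  vc=[]
7: 0x54 (blk 10, set 0) → L1-HIT  vc=[]
8: 0x13 (blk 2, set 0) → MISS  vc=[10]
9: 0x27 (blk 4, set 0) → MISS  vc=[10, 2]
10: 0x15 (blk 2, set 0) → VC-HIT  vc=[10, 4]
11: 0x12 (blk 2, set 0) → L1-HIT  vc=[10, 4]
12: 0x21 (blk 4, set 0) → VC-HIT  vc=[10, 2]
13: 0x10 (blk 2, set 0) → VC-HIT  vc=[10, 4]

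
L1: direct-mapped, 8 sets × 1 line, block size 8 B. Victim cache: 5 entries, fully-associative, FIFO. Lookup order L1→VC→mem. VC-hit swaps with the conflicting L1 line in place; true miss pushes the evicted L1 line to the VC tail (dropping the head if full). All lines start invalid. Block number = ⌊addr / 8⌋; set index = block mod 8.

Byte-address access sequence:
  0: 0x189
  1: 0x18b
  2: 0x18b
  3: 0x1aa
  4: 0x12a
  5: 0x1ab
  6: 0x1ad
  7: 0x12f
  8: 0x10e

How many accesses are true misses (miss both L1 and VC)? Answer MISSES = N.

MISSES = 4

#0 0x189→b49/s1 MISS; vc=[]
#1 0x18b→b49/s1 L1-HIT; vc=[]
#2 0x18b→b49/s1 L1-HIT; vc=[]
#3 0x1aa→b53/s5 MISS; vc=[]
#4 0x12a→b37/s5 MISS; vc=[53]
#5 0x1ab→b53/s5 VC-HIT; vc=[37]
#6 0x1ad→b53/s5 L1-HIT; vc=[37]
#7 0x12f→b37/s5 VC-HIT; vc=[53]
#8 0x10e→b33/s1 MISS; vc=[53,49]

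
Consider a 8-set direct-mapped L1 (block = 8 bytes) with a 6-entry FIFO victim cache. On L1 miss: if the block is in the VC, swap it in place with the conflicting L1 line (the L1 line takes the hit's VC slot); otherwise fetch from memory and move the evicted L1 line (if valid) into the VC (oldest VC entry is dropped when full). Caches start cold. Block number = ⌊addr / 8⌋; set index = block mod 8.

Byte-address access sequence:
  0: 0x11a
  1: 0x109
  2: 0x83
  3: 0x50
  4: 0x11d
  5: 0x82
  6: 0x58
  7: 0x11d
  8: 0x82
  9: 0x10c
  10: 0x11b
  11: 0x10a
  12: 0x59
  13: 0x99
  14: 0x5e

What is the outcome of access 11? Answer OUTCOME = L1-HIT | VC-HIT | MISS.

OUTCOME = L1-HIT

#0 0x11a→b35/s3 MISS; vc=[]
#1 0x109→b33/s1 MISS; vc=[]
#2 0x83→b16/s0 MISS; vc=[]
#3 0x50→b10/s2 MISS; vc=[]
#4 0x11d→b35/s3 L1-HIT; vc=[]
#5 0x82→b16/s0 L1-HIT; vc=[]
#6 0x58→b11/s3 MISS; vc=[35]
#7 0x11d→b35/s3 VC-HIT; vc=[11]
#8 0x82→b16/s0 L1-HIT; vc=[11]
#9 0x10c→b33/s1 L1-HIT; vc=[11]
#10 0x11b→b35/s3 L1-HIT; vc=[11]
#11 0x10a→b33/s1 L1-HIT; vc=[11]
#12 0x59→b11/s3 VC-HIT; vc=[35]
#13 0x99→b19/s3 MISS; vc=[35,11]
#14 0x5e→b11/s3 VC-HIT; vc=[35,19]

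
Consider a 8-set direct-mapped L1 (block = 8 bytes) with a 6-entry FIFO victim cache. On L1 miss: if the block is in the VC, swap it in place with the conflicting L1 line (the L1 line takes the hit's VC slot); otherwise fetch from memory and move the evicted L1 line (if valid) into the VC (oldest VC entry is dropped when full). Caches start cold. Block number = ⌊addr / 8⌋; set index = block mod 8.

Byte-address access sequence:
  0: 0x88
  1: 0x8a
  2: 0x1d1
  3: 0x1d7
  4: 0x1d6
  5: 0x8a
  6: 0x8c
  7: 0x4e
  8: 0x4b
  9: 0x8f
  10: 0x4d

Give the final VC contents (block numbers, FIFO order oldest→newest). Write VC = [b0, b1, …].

VC = [17]

  [0] addr=0x88 blk=17 s=1: MISS | VC []
  [1] addr=0x8a blk=17 s=1: L1-HIT | VC []
  [2] addr=0x1d1 blk=58 s=2: MISS | VC []
  [3] addr=0x1d7 blk=58 s=2: L1-HIT | VC []
  [4] addr=0x1d6 blk=58 s=2: L1-HIT | VC []
  [5] addr=0x8a blk=17 s=1: L1-HIT | VC []
  [6] addr=0x8c blk=17 s=1: L1-HIT | VC []
  [7] addr=0x4e blk=9 s=1: MISS | VC [17]
  [8] addr=0x4b blk=9 s=1: L1-HIT | VC [17]
  [9] addr=0x8f blk=17 s=1: VC-HIT | VC [9]
  [10] addr=0x4d blk=9 s=1: VC-HIT | VC [17]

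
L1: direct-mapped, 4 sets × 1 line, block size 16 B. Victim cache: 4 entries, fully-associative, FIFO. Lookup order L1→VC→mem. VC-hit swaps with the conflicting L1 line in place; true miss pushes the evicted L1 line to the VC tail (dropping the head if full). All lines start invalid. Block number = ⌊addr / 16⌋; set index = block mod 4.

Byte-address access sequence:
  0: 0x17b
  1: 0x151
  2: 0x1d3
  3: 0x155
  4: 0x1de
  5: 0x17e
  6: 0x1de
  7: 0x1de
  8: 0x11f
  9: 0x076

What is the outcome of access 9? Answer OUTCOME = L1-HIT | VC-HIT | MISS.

#0 0x17b→b23/s3 MISS; vc=[]
#1 0x151→b21/s1 MISS; vc=[]
#2 0x1d3→b29/s1 MISS; vc=[21]
#3 0x155→b21/s1 VC-HIT; vc=[29]
#4 0x1de→b29/s1 VC-HIT; vc=[21]
#5 0x17e→b23/s3 L1-HIT; vc=[21]
#6 0x1de→b29/s1 L1-HIT; vc=[21]
#7 0x1de→b29/s1 L1-HIT; vc=[21]
#8 0x11f→b17/s1 MISS; vc=[21,29]
#9 0x76→b7/s3 MISS; vc=[21,29,23]

OUTCOME = MISS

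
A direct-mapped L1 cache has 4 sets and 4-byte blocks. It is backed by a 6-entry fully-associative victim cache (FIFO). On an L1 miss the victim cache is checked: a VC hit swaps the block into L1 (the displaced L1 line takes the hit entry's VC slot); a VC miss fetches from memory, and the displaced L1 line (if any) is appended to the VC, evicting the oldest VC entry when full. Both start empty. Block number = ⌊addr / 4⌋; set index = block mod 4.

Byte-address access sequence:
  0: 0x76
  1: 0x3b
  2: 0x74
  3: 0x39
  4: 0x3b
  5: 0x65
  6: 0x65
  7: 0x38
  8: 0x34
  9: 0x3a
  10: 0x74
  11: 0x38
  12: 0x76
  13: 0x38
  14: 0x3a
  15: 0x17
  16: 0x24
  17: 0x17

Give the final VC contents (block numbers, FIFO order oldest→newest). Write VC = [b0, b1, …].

0: 0x76 (blk 29, set 1) → MISS  vc=[]
1: 0x3b (blk 14, set 2) → MISS  vc=[]
2: 0x74 (blk 29, set 1) → L1-HIT  vc=[]
3: 0x39 (blk 14, set 2) → L1-HIT  vc=[]
4: 0x3b (blk 14, set 2) → L1-HIT  vc=[]
5: 0x65 (blk 25, set 1) → MISS  vc=[29]
6: 0x65 (blk 25, set 1) → L1-HIT  vc=[29]
7: 0x38 (blk 14, set 2) → L1-HIT  vc=[29]
8: 0x34 (blk 13, set 1) → MISS  vc=[29, 25]
9: 0x3a (blk 14, set 2) → L1-HIT  vc=[29, 25]
10: 0x74 (blk 29, set 1) → VC-HIT  vc=[13, 25]
11: 0x38 (blk 14, set 2) → L1-HIT  vc=[13, 25]
12: 0x76 (blk 29, set 1) → L1-HIT  vc=[13, 25]
13: 0x38 (blk 14, set 2) → L1-HIT  vc=[13, 25]
14: 0x3a (blk 14, set 2) → L1-HIT  vc=[13, 25]
15: 0x17 (blk 5, set 1) → MISS  vc=[13, 25, 29]
16: 0x24 (blk 9, set 1) → MISS  vc=[13, 25, 29, 5]
17: 0x17 (blk 5, set 1) → VC-HIT  vc=[13, 25, 29, 9]

VC = [13, 25, 29, 9]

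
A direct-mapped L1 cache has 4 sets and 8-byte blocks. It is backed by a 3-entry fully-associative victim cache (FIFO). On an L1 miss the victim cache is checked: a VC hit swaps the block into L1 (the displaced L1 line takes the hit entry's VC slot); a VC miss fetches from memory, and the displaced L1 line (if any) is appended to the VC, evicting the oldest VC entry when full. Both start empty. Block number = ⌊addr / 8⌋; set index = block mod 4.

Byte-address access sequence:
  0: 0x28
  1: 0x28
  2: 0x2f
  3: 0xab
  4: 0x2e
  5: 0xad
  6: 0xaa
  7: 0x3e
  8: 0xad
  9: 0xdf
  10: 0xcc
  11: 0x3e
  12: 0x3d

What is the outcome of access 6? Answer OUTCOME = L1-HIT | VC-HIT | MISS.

OUTCOME = L1-HIT

#0 0x28→b5/s1 MISS; vc=[]
#1 0x28→b5/s1 L1-HIT; vc=[]
#2 0x2f→b5/s1 L1-HIT; vc=[]
#3 0xab→b21/s1 MISS; vc=[5]
#4 0x2e→b5/s1 VC-HIT; vc=[21]
#5 0xad→b21/s1 VC-HIT; vc=[5]
#6 0xaa→b21/s1 L1-HIT; vc=[5]
#7 0x3e→b7/s3 MISS; vc=[5]
#8 0xad→b21/s1 L1-HIT; vc=[5]
#9 0xdf→b27/s3 MISS; vc=[5,7]
#10 0xcc→b25/s1 MISS; vc=[5,7,21]
#11 0x3e→b7/s3 VC-HIT; vc=[5,27,21]
#12 0x3d→b7/s3 L1-HIT; vc=[5,27,21]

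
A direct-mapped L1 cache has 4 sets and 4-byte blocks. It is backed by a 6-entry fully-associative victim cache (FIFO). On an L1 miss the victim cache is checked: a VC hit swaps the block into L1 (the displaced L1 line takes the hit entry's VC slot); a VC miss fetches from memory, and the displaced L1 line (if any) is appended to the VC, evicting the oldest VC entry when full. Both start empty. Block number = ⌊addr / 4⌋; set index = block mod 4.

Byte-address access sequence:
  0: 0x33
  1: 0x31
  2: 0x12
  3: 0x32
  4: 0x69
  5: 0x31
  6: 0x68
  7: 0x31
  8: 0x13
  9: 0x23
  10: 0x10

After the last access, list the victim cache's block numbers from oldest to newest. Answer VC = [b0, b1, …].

#0 0x33→b12/s0 MISS; vc=[]
#1 0x31→b12/s0 L1-HIT; vc=[]
#2 0x12→b4/s0 MISS; vc=[12]
#3 0x32→b12/s0 VC-HIT; vc=[4]
#4 0x69→b26/s2 MISS; vc=[4]
#5 0x31→b12/s0 L1-HIT; vc=[4]
#6 0x68→b26/s2 L1-HIT; vc=[4]
#7 0x31→b12/s0 L1-HIT; vc=[4]
#8 0x13→b4/s0 VC-HIT; vc=[12]
#9 0x23→b8/s0 MISS; vc=[12,4]
#10 0x10→b4/s0 VC-HIT; vc=[12,8]

VC = [12, 8]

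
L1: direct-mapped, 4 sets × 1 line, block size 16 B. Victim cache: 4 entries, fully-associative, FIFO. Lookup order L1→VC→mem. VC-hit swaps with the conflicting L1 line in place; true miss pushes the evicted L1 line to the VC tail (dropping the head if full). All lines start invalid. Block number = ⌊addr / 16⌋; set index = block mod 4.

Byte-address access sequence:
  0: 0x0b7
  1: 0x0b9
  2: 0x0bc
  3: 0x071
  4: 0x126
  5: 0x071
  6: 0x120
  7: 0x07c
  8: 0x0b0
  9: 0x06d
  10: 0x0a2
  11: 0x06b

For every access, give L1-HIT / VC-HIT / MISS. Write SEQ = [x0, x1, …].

  [0] addr=0xb7 blk=11 s=3: MISS | VC []
  [1] addr=0xb9 blk=11 s=3: L1-HIT | VC []
  [2] addr=0xbc blk=11 s=3: L1-HIT | VC []
  [3] addr=0x71 blk=7 s=3: MISS | VC [11]
  [4] addr=0x126 blk=18 s=2: MISS | VC [11]
  [5] addr=0x71 blk=7 s=3: L1-HIT | VC [11]
  [6] addr=0x120 blk=18 s=2: L1-HIT | VC [11]
  [7] addr=0x7c blk=7 s=3: L1-HIT | VC [11]
  [8] addr=0xb0 blk=11 s=3: VC-HIT | VC [7]
  [9] addr=0x6d blk=6 s=2: MISS | VC [7, 18]
  [10] addr=0xa2 blk=10 s=2: MISS | VC [7, 18, 6]
  [11] addr=0x6b blk=6 s=2: VC-HIT | VC [7, 18, 10]

SEQ = [MISS, L1-HIT, L1-HIT, MISS, MISS, L1-HIT, L1-HIT, L1-HIT, VC-HIT, MISS, MISS, VC-HIT]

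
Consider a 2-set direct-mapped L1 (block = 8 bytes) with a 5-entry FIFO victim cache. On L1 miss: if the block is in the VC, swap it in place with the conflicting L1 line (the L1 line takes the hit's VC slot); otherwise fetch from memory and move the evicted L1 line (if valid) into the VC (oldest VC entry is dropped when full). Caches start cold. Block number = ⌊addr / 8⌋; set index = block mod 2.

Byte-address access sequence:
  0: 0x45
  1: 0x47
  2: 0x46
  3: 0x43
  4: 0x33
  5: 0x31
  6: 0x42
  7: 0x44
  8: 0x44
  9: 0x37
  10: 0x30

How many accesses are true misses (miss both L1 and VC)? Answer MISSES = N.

MISSES = 2

0: 0x45 (blk 8, set 0) → MISS  vc=[]
1: 0x47 (blk 8, set 0) → L1-HIT  vc=[]
2: 0x46 (blk 8, set 0) → L1-HIT  vc=[]
3: 0x43 (blk 8, set 0) → L1-HIT  vc=[]
4: 0x33 (blk 6, set 0) → MISS  vc=[8]
5: 0x31 (blk 6, set 0) → L1-HIT  vc=[8]
6: 0x42 (blk 8, set 0) → VC-HIT  vc=[6]
7: 0x44 (blk 8, set 0) → L1-HIT  vc=[6]
8: 0x44 (blk 8, set 0) → L1-HIT  vc=[6]
9: 0x37 (blk 6, set 0) → VC-HIT  vc=[8]
10: 0x30 (blk 6, set 0) → L1-HIT  vc=[8]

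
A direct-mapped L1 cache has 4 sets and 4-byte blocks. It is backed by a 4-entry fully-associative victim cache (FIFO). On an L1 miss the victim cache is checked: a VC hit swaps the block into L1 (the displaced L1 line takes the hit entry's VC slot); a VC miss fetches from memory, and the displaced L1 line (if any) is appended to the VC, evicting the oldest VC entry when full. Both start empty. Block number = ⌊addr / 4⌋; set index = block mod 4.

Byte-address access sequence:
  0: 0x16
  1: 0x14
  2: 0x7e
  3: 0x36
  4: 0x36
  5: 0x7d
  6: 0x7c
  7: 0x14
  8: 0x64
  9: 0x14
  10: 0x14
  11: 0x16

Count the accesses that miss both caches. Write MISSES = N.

MISSES = 4

  [0] addr=0x16 blk=5 s=1: MISS | VC []
  [1] addr=0x14 blk=5 s=1: L1-HIT | VC []
  [2] addr=0x7e blk=31 s=3: MISS | VC []
  [3] addr=0x36 blk=13 s=1: MISS | VC [5]
  [4] addr=0x36 blk=13 s=1: L1-HIT | VC [5]
  [5] addr=0x7d blk=31 s=3: L1-HIT | VC [5]
  [6] addr=0x7c blk=31 s=3: L1-HIT | VC [5]
  [7] addr=0x14 blk=5 s=1: VC-HIT | VC [13]
  [8] addr=0x64 blk=25 s=1: MISS | VC [13, 5]
  [9] addr=0x14 blk=5 s=1: VC-HIT | VC [13, 25]
  [10] addr=0x14 blk=5 s=1: L1-HIT | VC [13, 25]
  [11] addr=0x16 blk=5 s=1: L1-HIT | VC [13, 25]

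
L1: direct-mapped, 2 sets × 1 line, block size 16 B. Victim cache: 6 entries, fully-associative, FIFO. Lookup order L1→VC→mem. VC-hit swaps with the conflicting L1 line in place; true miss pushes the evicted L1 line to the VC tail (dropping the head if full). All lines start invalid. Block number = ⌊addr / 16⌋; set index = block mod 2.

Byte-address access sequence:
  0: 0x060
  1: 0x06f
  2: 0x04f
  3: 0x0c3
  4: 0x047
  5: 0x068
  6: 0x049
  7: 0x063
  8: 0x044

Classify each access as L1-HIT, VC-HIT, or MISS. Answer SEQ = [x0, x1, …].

#0 0x60→b6/s0 MISS; vc=[]
#1 0x6f→b6/s0 L1-HIT; vc=[]
#2 0x4f→b4/s0 MISS; vc=[6]
#3 0xc3→b12/s0 MISS; vc=[6,4]
#4 0x47→b4/s0 VC-HIT; vc=[6,12]
#5 0x68→b6/s0 VC-HIT; vc=[4,12]
#6 0x49→b4/s0 VC-HIT; vc=[6,12]
#7 0x63→b6/s0 VC-HIT; vc=[4,12]
#8 0x44→b4/s0 VC-HIT; vc=[6,12]

SEQ = [MISS, L1-HIT, MISS, MISS, VC-HIT, VC-HIT, VC-HIT, VC-HIT, VC-HIT]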